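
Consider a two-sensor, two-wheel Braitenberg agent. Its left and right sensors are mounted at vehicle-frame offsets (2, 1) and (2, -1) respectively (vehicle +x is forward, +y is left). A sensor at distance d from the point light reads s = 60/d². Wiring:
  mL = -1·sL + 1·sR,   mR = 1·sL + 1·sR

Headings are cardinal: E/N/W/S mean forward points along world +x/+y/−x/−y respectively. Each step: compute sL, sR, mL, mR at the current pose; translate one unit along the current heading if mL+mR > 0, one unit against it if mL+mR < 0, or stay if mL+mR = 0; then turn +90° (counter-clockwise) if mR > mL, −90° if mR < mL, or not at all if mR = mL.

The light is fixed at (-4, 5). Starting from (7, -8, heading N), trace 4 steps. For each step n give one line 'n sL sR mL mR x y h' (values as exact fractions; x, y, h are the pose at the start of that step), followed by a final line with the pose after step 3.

n=0: pose=(7,-8,N); sL=60/221, sR=12/53; mL=-528/11713, mR=5832/11713; mL+mR=24/53 → advance +1; mR−mL=120/221 → turn +1·90°
n=1: pose=(7,-7,W); sL=6/25, sR=30/101; mL=144/2525, mR=1356/2525; mL+mR=60/101 → advance +1; mR−mL=12/25 → turn +1·90°
n=2: pose=(6,-7,S); sL=60/317, sR=60/277; mL=2400/87809, mR=35640/87809; mL+mR=120/277 → advance +1; mR−mL=120/317 → turn +1·90°
n=3: pose=(6,-8,E); sL=5/24, sR=3/17; mL=-13/408, mR=157/408; mL+mR=6/17 → advance +1; mR−mL=5/12 → turn +1·90°

0 60/221 12/53 -528/11713 5832/11713 7 -8 N
1 6/25 30/101 144/2525 1356/2525 7 -7 W
2 60/317 60/277 2400/87809 35640/87809 6 -7 S
3 5/24 3/17 -13/408 157/408 6 -8 E
final 7 -8 N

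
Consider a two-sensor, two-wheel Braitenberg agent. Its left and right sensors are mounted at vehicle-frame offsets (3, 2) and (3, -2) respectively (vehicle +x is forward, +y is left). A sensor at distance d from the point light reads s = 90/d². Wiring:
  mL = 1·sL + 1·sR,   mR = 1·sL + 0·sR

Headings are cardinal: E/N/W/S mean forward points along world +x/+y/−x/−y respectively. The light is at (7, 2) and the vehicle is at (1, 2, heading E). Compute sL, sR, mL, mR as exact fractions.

left sensor world pos  = (4, 4); dL² = 13
right sensor world pos = (4, 0); dR² = 13
sL = 90/13 = 90/13
sR = 90/13 = 90/13
mL = 1·sL + 1·sR = 180/13
mR = 1·sL + 0·sR = 90/13

90/13 90/13 180/13 90/13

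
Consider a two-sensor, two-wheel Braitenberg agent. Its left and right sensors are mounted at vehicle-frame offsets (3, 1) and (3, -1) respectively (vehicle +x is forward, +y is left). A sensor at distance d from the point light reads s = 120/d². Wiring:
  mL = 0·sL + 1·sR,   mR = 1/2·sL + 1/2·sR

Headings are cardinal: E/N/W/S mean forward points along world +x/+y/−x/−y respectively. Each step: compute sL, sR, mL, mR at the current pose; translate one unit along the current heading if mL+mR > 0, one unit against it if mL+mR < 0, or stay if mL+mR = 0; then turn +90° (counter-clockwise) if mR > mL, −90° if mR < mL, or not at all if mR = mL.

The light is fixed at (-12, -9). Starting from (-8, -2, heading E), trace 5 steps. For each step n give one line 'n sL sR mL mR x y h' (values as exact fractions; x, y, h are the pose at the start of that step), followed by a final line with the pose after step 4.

n=0: pose=(-8,-2,E); sL=120/113, sR=24/17; mL=24/17, mR=2376/1921; mL+mR=5088/1921 → advance +1; mR−mL=-336/1921 → turn -1·90°
n=1: pose=(-7,-2,S); sL=30/13, sR=15/4; mL=15/4, mR=315/104; mL+mR=705/104 → advance +1; mR−mL=-75/104 → turn -1·90°
n=2: pose=(-7,-3,W); sL=120/29, sR=120/53; mL=120/53, mR=4920/1537; mL+mR=8400/1537 → advance +1; mR−mL=1440/1537 → turn +1·90°
n=3: pose=(-8,-3,S); sL=60/17, sR=20/3; mL=20/3, mR=260/51; mL+mR=200/17 → advance +1; mR−mL=-80/51 → turn -1·90°
n=4: pose=(-8,-4,W); sL=120/17, sR=120/37; mL=120/37, mR=3240/629; mL+mR=5280/629 → advance +1; mR−mL=1200/629 → turn +1·90°

0 120/113 24/17 24/17 2376/1921 -8 -2 E
1 30/13 15/4 15/4 315/104 -7 -2 S
2 120/29 120/53 120/53 4920/1537 -7 -3 W
3 60/17 20/3 20/3 260/51 -8 -3 S
4 120/17 120/37 120/37 3240/629 -8 -4 W
final -9 -4 S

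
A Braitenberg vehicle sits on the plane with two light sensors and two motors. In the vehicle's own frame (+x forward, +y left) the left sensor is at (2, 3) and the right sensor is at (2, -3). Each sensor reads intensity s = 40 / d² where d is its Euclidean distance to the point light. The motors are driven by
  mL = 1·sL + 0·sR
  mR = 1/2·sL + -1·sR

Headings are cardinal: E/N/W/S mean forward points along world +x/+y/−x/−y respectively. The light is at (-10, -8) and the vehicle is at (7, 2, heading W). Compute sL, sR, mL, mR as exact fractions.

left sensor world pos  = (5, -1); dL² = 274
right sensor world pos = (5, 5); dR² = 394
sL = 40/274 = 20/137
sR = 40/394 = 20/197
mL = 1·sL + 0·sR = 20/137
mR = 1/2·sL + -1·sR = -770/26989

20/137 20/197 20/137 -770/26989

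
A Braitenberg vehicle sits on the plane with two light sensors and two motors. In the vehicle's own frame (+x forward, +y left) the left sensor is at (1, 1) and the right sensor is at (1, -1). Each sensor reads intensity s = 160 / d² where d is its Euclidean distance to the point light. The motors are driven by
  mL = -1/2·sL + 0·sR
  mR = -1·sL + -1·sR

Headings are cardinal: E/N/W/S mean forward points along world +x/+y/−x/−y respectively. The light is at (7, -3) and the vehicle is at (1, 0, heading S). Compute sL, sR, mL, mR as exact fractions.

160/29 160/53 -80/29 -13120/1537

left sensor world pos  = (2, -1); dL² = 29
right sensor world pos = (0, -1); dR² = 53
sL = 160/29 = 160/29
sR = 160/53 = 160/53
mL = -1/2·sL + 0·sR = -80/29
mR = -1·sL + -1·sR = -13120/1537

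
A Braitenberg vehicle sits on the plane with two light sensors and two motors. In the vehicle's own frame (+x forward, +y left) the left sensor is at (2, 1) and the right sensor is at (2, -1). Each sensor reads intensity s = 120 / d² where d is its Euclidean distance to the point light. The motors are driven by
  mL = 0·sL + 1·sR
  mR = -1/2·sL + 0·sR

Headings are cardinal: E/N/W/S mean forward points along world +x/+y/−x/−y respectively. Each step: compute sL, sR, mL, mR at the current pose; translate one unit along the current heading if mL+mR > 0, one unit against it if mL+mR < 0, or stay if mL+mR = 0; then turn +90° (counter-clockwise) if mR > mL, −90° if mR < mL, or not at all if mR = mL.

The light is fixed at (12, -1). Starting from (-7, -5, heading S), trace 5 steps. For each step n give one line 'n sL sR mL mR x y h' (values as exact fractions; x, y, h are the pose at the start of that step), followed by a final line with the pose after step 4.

0 1/3 30/109 30/109 -1/6 -7 -5 S
1 40/159 120/457 120/457 -20/159 -7 -6 W
2 4/15 12/37 12/37 -2/15 -8 -6 N
3 40/111 120/349 120/349 -20/111 -8 -5 E
4 1/3 30/109 30/109 -1/6 -7 -5 S
final -7 -6 W

n=0: pose=(-7,-5,S); sL=1/3, sR=30/109; mL=30/109, mR=-1/6; mL+mR=71/654 → advance +1; mR−mL=-289/654 → turn -1·90°
n=1: pose=(-7,-6,W); sL=40/159, sR=120/457; mL=120/457, mR=-20/159; mL+mR=9940/72663 → advance +1; mR−mL=-28220/72663 → turn -1·90°
n=2: pose=(-8,-6,N); sL=4/15, sR=12/37; mL=12/37, mR=-2/15; mL+mR=106/555 → advance +1; mR−mL=-254/555 → turn -1·90°
n=3: pose=(-8,-5,E); sL=40/111, sR=120/349; mL=120/349, mR=-20/111; mL+mR=6340/38739 → advance +1; mR−mL=-20300/38739 → turn -1·90°
n=4: pose=(-7,-5,S); sL=1/3, sR=30/109; mL=30/109, mR=-1/6; mL+mR=71/654 → advance +1; mR−mL=-289/654 → turn -1·90°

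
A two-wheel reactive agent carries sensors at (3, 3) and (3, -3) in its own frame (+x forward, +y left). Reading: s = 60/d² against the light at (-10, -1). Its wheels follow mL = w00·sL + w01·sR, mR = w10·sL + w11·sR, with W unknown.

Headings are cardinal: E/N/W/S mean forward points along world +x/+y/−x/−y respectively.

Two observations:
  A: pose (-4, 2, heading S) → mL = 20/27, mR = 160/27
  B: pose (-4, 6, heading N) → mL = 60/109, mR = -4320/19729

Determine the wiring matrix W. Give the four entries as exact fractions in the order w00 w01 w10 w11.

obs A: pose=(-4,2,S) → sL=20/27, sR=20/3, mL=20/27, mR=160/27
obs B: pose=(-4,6,N) → sL=60/109, sR=60/181, mL=60/109, mR=-4320/19729
sensor matrix S = [[20/27, 20/3], [60/109, 60/181]]; det S = -608000/177561
solve [mL_A; mL_B] = S·[w00; w01] and [mR_A; mR_B] = S·[w10; w11]:
  w00 = 1, w01 = 0, w10 = -1, w11 = 1

1 0 -1 1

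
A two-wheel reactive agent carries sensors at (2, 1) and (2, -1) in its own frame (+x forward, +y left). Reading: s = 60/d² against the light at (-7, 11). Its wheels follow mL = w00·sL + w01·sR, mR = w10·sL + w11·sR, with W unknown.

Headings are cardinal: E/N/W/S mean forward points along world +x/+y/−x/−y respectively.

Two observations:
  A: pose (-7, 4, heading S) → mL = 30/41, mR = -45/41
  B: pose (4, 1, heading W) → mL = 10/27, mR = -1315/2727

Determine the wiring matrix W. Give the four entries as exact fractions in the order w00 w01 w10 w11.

obs A: pose=(-7,4,S) → sL=30/41, sR=30/41, mL=30/41, mR=-45/41
obs B: pose=(4,1,W) → sL=30/101, sR=10/27, mL=10/27, mR=-1315/2727
sensor matrix S = [[30/41, 30/41], [30/101, 10/27]]; det S = 2000/37269
solve [mL_A; mL_B] = S·[w00; w01] and [mR_A; mR_B] = S·[w10; w11]:
  w00 = 0, w01 = 1, w10 = -1, w11 = -1/2

0 1 -1 -1/2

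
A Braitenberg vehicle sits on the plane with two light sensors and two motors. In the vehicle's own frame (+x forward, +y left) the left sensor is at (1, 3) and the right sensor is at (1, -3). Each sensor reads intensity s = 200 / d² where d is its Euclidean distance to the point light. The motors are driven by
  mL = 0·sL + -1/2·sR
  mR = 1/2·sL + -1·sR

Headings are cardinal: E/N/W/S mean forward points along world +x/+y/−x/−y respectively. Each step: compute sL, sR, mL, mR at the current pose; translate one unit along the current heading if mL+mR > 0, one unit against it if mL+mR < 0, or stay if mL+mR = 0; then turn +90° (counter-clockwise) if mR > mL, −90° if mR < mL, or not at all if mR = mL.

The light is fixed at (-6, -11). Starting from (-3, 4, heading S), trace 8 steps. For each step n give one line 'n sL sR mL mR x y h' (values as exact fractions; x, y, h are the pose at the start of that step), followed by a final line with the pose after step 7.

n=0: pose=(-3,4,S); sL=25/29, sR=50/49; mL=-25/49, mR=-1675/2842; mL+mR=-3125/2842 → advance -1; mR−mL=-225/2842 → turn -1·90°
n=1: pose=(-3,5,W); sL=200/173, sR=40/73; mL=-20/73, mR=380/12629; mL+mR=-3080/12629 → advance -1; mR−mL=3840/12629 → turn +1·90°
n=2: pose=(-2,5,S); sL=100/137, sR=100/113; mL=-50/113, mR=-8050/15481; mL+mR=-14900/15481 → advance -1; mR−mL=-1200/15481 → turn -1·90°
n=3: pose=(-2,6,W); sL=40/41, sR=200/409; mL=-100/409, mR=-20/16769; mL+mR=-4120/16769 → advance -1; mR−mL=4080/16769 → turn +1·90°
n=4: pose=(-1,6,S); sL=5/8, sR=10/13; mL=-5/13, mR=-95/208; mL+mR=-175/208 → advance -1; mR−mL=-15/208 → turn -1·90°
n=5: pose=(-1,7,W); sL=200/241, sR=200/457; mL=-100/457, mR=-2500/110137; mL+mR=-26600/110137 → advance -1; mR−mL=21600/110137 → turn +1·90°
n=6: pose=(0,7,S); sL=20/37, sR=100/149; mL=-50/149, mR=-2210/5513; mL+mR=-4060/5513 → advance -1; mR−mL=-360/5513 → turn -1·90°
n=7: pose=(0,8,W); sL=200/281, sR=200/509; mL=-100/509, mR=-5300/143029; mL+mR=-33400/143029 → advance -1; mR−mL=22800/143029 → turn +1·90°

0 25/29 50/49 -25/49 -1675/2842 -3 4 S
1 200/173 40/73 -20/73 380/12629 -3 5 W
2 100/137 100/113 -50/113 -8050/15481 -2 5 S
3 40/41 200/409 -100/409 -20/16769 -2 6 W
4 5/8 10/13 -5/13 -95/208 -1 6 S
5 200/241 200/457 -100/457 -2500/110137 -1 7 W
6 20/37 100/149 -50/149 -2210/5513 0 7 S
7 200/281 200/509 -100/509 -5300/143029 0 8 W
final 1 8 S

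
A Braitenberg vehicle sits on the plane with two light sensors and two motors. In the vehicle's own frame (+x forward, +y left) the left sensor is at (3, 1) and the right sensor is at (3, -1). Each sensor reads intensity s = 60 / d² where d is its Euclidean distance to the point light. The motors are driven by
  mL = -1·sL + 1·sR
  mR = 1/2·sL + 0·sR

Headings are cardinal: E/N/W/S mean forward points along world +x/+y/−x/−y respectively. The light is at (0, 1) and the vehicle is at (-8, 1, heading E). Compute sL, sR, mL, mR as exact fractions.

left sensor world pos  = (-5, 2); dL² = 26
right sensor world pos = (-5, 0); dR² = 26
sL = 60/26 = 30/13
sR = 60/26 = 30/13
mL = -1·sL + 1·sR = 0
mR = 1/2·sL + 0·sR = 15/13

30/13 30/13 0 15/13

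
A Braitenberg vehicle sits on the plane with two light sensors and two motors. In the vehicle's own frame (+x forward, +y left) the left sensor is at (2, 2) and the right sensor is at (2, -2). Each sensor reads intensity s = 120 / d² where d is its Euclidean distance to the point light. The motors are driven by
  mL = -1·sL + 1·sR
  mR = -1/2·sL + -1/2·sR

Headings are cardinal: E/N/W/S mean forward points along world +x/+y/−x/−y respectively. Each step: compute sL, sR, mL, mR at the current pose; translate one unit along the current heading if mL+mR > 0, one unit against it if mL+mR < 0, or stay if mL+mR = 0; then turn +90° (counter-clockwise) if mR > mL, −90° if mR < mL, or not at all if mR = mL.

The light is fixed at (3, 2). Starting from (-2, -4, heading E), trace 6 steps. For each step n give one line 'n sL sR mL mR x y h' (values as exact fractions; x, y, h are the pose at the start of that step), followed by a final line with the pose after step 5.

0 24/5 120/73 -1152/365 -1176/365 -2 -4 E
1 3/2 15/16 -9/16 -39/32 -3 -4 S
2 120/113 120/73 4800/8249 -11160/8249 -3 -3 W
3 60/29 20/3 400/87 -380/87 -2 -3 N
4 120/13 8/3 -256/39 -232/39 -2 -2 E
5 30/17 6 72/17 -66/17 -3 -2 N
final -3 -1 E

n=0: pose=(-2,-4,E); sL=24/5, sR=120/73; mL=-1152/365, mR=-1176/365; mL+mR=-2328/365 → advance -1; mR−mL=-24/365 → turn -1·90°
n=1: pose=(-3,-4,S); sL=3/2, sR=15/16; mL=-9/16, mR=-39/32; mL+mR=-57/32 → advance -1; mR−mL=-21/32 → turn -1·90°
n=2: pose=(-3,-3,W); sL=120/113, sR=120/73; mL=4800/8249, mR=-11160/8249; mL+mR=-6360/8249 → advance -1; mR−mL=-15960/8249 → turn -1·90°
n=3: pose=(-2,-3,N); sL=60/29, sR=20/3; mL=400/87, mR=-380/87; mL+mR=20/87 → advance +1; mR−mL=-260/29 → turn -1·90°
n=4: pose=(-2,-2,E); sL=120/13, sR=8/3; mL=-256/39, mR=-232/39; mL+mR=-488/39 → advance -1; mR−mL=8/13 → turn +1·90°
n=5: pose=(-3,-2,N); sL=30/17, sR=6; mL=72/17, mR=-66/17; mL+mR=6/17 → advance +1; mR−mL=-138/17 → turn -1·90°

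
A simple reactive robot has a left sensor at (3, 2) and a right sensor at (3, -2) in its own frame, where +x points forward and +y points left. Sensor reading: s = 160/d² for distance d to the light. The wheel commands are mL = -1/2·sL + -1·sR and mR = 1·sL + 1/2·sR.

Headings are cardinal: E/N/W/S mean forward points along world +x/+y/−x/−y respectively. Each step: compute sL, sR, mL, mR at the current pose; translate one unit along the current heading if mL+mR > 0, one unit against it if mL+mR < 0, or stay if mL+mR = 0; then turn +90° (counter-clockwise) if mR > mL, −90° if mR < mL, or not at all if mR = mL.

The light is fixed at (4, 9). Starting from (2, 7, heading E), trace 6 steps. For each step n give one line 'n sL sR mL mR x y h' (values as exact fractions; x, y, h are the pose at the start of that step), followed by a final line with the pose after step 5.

0 160 160/17 -1520/17 2800/17 2 7 E
1 16 80 -88 56 3 7 N
2 160/41 160/17 -7920/697 6000/697 3 6 W
3 4 4 -6 6 4 6 S
4 16 80/17 -216/17 312/17 4 6 E
5 160 160/9 -880/9 1520/9 5 6 N
final 5 7 W

n=0: pose=(2,7,E); sL=160, sR=160/17; mL=-1520/17, mR=2800/17; mL+mR=1280/17 → advance +1; mR−mL=4320/17 → turn +1·90°
n=1: pose=(3,7,N); sL=16, sR=80; mL=-88, mR=56; mL+mR=-32 → advance -1; mR−mL=144 → turn +1·90°
n=2: pose=(3,6,W); sL=160/41, sR=160/17; mL=-7920/697, mR=6000/697; mL+mR=-1920/697 → advance -1; mR−mL=13920/697 → turn +1·90°
n=3: pose=(4,6,S); sL=4, sR=4; mL=-6, mR=6; mL+mR=0 → advance +0; mR−mL=12 → turn +1·90°
n=4: pose=(4,6,E); sL=16, sR=80/17; mL=-216/17, mR=312/17; mL+mR=96/17 → advance +1; mR−mL=528/17 → turn +1·90°
n=5: pose=(5,6,N); sL=160, sR=160/9; mL=-880/9, mR=1520/9; mL+mR=640/9 → advance +1; mR−mL=800/3 → turn +1·90°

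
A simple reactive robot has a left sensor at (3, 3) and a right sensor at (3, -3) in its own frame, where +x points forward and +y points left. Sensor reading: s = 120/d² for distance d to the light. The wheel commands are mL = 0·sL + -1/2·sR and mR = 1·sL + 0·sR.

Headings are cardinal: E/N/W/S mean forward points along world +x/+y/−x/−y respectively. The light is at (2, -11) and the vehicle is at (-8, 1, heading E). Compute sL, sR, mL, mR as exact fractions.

60/137 12/13 -6/13 60/137

left sensor world pos  = (-5, 4); dL² = 274
right sensor world pos = (-5, -2); dR² = 130
sL = 120/274 = 60/137
sR = 120/130 = 12/13
mL = 0·sL + -1/2·sR = -6/13
mR = 1·sL + 0·sR = 60/137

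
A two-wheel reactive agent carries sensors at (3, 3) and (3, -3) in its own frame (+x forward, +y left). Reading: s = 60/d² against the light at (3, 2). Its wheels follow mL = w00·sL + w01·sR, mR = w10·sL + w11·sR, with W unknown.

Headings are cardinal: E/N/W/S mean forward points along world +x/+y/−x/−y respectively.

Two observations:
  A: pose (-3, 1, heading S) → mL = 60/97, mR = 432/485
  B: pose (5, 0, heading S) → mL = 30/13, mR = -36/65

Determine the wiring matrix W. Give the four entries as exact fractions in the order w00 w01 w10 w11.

obs A: pose=(-3,1,S) → sL=12/5, sR=60/97, mL=60/97, mR=432/485
obs B: pose=(5,0,S) → sL=6/5, sR=30/13, mL=30/13, mR=-36/65
sensor matrix S = [[12/5, 60/97], [6/5, 30/13]]; det S = 6048/1261
solve [mL_A; mL_B] = S·[w00; w01] and [mR_A; mR_B] = S·[w10; w11]:
  w00 = 0, w01 = 1, w10 = 1/2, w11 = -1/2

0 1 1/2 -1/2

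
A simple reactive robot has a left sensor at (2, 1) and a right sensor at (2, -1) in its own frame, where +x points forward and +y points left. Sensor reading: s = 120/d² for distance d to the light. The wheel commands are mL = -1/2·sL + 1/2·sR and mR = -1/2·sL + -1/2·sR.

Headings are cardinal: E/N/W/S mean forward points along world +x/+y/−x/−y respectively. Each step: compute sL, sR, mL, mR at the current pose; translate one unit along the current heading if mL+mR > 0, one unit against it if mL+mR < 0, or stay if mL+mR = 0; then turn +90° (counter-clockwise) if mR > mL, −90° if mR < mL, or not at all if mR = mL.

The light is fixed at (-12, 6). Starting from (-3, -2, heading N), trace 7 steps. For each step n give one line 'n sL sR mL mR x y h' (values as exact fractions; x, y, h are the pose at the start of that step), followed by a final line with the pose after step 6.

0 6/5 15/17 -27/170 -177/170 -3 -2 N
1 24/37 120/221 -432/8177 -4872/8177 -3 -3 E
2 60/101 12/17 96/1717 -1116/1717 -4 -3 S
3 40/39 24/17 128/663 -808/663 -4 -2 W
4 6/5 15/17 -27/170 -177/170 -3 -2 N
5 24/37 120/221 -432/8177 -4872/8177 -3 -3 E
6 60/101 12/17 96/1717 -1116/1717 -4 -3 S
final -4 -2 W

n=0: pose=(-3,-2,N); sL=6/5, sR=15/17; mL=-27/170, mR=-177/170; mL+mR=-6/5 → advance -1; mR−mL=-15/17 → turn -1·90°
n=1: pose=(-3,-3,E); sL=24/37, sR=120/221; mL=-432/8177, mR=-4872/8177; mL+mR=-24/37 → advance -1; mR−mL=-120/221 → turn -1·90°
n=2: pose=(-4,-3,S); sL=60/101, sR=12/17; mL=96/1717, mR=-1116/1717; mL+mR=-60/101 → advance -1; mR−mL=-12/17 → turn -1·90°
n=3: pose=(-4,-2,W); sL=40/39, sR=24/17; mL=128/663, mR=-808/663; mL+mR=-40/39 → advance -1; mR−mL=-24/17 → turn -1·90°
n=4: pose=(-3,-2,N); sL=6/5, sR=15/17; mL=-27/170, mR=-177/170; mL+mR=-6/5 → advance -1; mR−mL=-15/17 → turn -1·90°
n=5: pose=(-3,-3,E); sL=24/37, sR=120/221; mL=-432/8177, mR=-4872/8177; mL+mR=-24/37 → advance -1; mR−mL=-120/221 → turn -1·90°
n=6: pose=(-4,-3,S); sL=60/101, sR=12/17; mL=96/1717, mR=-1116/1717; mL+mR=-60/101 → advance -1; mR−mL=-12/17 → turn -1·90°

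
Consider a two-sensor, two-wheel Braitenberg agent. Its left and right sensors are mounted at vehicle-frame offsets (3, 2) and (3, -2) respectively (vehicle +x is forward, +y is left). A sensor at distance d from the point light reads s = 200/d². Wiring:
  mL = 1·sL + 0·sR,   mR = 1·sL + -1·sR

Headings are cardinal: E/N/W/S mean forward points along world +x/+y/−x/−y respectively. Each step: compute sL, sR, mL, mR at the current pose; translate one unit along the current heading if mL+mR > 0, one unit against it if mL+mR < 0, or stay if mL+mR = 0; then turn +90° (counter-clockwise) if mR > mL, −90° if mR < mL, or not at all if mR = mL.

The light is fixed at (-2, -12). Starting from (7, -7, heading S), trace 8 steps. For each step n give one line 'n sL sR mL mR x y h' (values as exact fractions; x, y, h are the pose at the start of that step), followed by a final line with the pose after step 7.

n=0: pose=(7,-7,S); sL=8/5, sR=200/53; mL=8/5, mR=-576/265; mL+mR=-152/265 → advance -1; mR−mL=-200/53 → turn -1·90°
n=1: pose=(7,-6,W); sL=50/13, sR=2; mL=50/13, mR=24/13; mL+mR=74/13 → advance +1; mR−mL=-2 → turn -1·90°
n=2: pose=(6,-6,N); sL=200/117, sR=200/181; mL=200/117, mR=12800/21177; mL+mR=49000/21177 → advance +1; mR−mL=-200/181 → turn -1·90°
n=3: pose=(6,-5,E); sL=100/101, sR=100/73; mL=100/101, mR=-2800/7373; mL+mR=4500/7373 → advance +1; mR−mL=-100/73 → turn -1·90°
n=4: pose=(7,-5,S); sL=200/137, sR=40/13; mL=200/137, mR=-2880/1781; mL+mR=-280/1781 → advance -1; mR−mL=-40/13 → turn -1·90°
n=5: pose=(7,-4,W); sL=25/9, sR=25/17; mL=25/9, mR=200/153; mL+mR=625/153 → advance +1; mR−mL=-25/17 → turn -1·90°
n=6: pose=(6,-4,N); sL=200/157, sR=200/221; mL=200/157, mR=12800/34697; mL+mR=57000/34697 → advance +1; mR−mL=-200/221 → turn -1·90°
n=7: pose=(6,-3,E); sL=100/121, sR=20/17; mL=100/121, mR=-720/2057; mL+mR=980/2057 → advance +1; mR−mL=-20/17 → turn -1·90°

0 8/5 200/53 8/5 -576/265 7 -7 S
1 50/13 2 50/13 24/13 7 -6 W
2 200/117 200/181 200/117 12800/21177 6 -6 N
3 100/101 100/73 100/101 -2800/7373 6 -5 E
4 200/137 40/13 200/137 -2880/1781 7 -5 S
5 25/9 25/17 25/9 200/153 7 -4 W
6 200/157 200/221 200/157 12800/34697 6 -4 N
7 100/121 20/17 100/121 -720/2057 6 -3 E
final 7 -3 S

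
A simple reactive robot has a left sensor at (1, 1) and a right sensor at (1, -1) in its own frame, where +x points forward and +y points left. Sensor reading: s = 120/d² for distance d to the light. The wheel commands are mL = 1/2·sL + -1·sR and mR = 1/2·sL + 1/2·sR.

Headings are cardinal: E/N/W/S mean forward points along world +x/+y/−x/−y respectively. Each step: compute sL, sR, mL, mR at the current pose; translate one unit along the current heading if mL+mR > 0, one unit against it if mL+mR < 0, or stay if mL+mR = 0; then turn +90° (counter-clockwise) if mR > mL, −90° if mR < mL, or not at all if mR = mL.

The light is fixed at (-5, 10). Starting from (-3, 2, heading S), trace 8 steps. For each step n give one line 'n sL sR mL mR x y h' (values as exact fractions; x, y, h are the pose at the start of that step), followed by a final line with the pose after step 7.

n=0: pose=(-3,2,S); sL=4/3, sR=60/41; mL=-98/123, mR=172/123; mL+mR=74/123 → advance +1; mR−mL=90/41 → turn +1·90°
n=1: pose=(-3,1,E); sL=120/73, sR=120/109; mL=-2220/7957, mR=10920/7957; mL+mR=8700/7957 → advance +1; mR−mL=180/109 → turn +1·90°
n=2: pose=(-2,1,N); sL=30/17, sR=3/2; mL=-21/34, mR=111/68; mL+mR=69/68 → advance +1; mR−mL=9/4 → turn +1·90°
n=3: pose=(-2,2,W); sL=24/17, sR=120/53; mL=-1404/901, mR=1656/901; mL+mR=252/901 → advance +1; mR−mL=180/53 → turn +1·90°
n=4: pose=(-3,2,S); sL=4/3, sR=60/41; mL=-98/123, mR=172/123; mL+mR=74/123 → advance +1; mR−mL=90/41 → turn +1·90°
n=5: pose=(-3,1,E); sL=120/73, sR=120/109; mL=-2220/7957, mR=10920/7957; mL+mR=8700/7957 → advance +1; mR−mL=180/109 → turn +1·90°
n=6: pose=(-2,1,N); sL=30/17, sR=3/2; mL=-21/34, mR=111/68; mL+mR=69/68 → advance +1; mR−mL=9/4 → turn +1·90°
n=7: pose=(-2,2,W); sL=24/17, sR=120/53; mL=-1404/901, mR=1656/901; mL+mR=252/901 → advance +1; mR−mL=180/53 → turn +1·90°

0 4/3 60/41 -98/123 172/123 -3 2 S
1 120/73 120/109 -2220/7957 10920/7957 -3 1 E
2 30/17 3/2 -21/34 111/68 -2 1 N
3 24/17 120/53 -1404/901 1656/901 -2 2 W
4 4/3 60/41 -98/123 172/123 -3 2 S
5 120/73 120/109 -2220/7957 10920/7957 -3 1 E
6 30/17 3/2 -21/34 111/68 -2 1 N
7 24/17 120/53 -1404/901 1656/901 -2 2 W
final -3 2 S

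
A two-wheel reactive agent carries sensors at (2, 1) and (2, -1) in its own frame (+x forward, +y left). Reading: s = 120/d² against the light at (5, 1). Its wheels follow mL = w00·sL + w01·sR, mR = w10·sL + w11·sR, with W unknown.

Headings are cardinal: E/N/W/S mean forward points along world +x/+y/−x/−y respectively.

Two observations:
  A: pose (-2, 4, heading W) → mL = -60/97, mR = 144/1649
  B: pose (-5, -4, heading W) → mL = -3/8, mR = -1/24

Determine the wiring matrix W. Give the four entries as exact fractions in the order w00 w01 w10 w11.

obs A: pose=(-2,4,W) → sL=24/17, sR=120/97, mL=-60/97, mR=144/1649
obs B: pose=(-5,-4,W) → sL=2/3, sR=3/4, mL=-3/8, mR=-1/24
sensor matrix S = [[24/17, 120/97], [2/3, 3/4]]; det S = 386/1649
solve [mL_A; mL_B] = S·[w00; w01] and [mR_A; mR_B] = S·[w10; w11]:
  w00 = 0, w01 = -1/2, w10 = 1/2, w11 = -1/2

0 -1/2 1/2 -1/2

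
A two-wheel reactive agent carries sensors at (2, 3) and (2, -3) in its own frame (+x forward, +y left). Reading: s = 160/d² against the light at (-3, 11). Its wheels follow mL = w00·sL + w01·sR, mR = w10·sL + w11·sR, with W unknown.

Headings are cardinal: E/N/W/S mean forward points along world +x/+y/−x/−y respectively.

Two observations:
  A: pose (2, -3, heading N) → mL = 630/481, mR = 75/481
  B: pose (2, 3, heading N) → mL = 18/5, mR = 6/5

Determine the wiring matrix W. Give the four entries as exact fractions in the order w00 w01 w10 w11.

1/2 1 1/2 -1/2

obs A: pose=(2,-3,N) → sL=40/37, sR=10/13, mL=630/481, mR=75/481
obs B: pose=(2,3,N) → sL=4, sR=8/5, mL=18/5, mR=6/5
sensor matrix S = [[40/37, 10/13], [4, 8/5]]; det S = -648/481
solve [mL_A; mL_B] = S·[w00; w01] and [mR_A; mR_B] = S·[w10; w11]:
  w00 = 1/2, w01 = 1, w10 = 1/2, w11 = -1/2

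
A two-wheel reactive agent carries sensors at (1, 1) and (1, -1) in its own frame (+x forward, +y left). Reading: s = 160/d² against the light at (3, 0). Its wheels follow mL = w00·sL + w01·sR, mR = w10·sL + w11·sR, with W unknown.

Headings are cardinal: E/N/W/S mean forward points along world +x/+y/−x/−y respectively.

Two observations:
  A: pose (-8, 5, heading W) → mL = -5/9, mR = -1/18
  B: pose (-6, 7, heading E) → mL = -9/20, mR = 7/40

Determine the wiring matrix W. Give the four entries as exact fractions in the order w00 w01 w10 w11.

-1 1/2 -1/2 1/2

obs A: pose=(-8,5,W) → sL=1, sR=8/9, mL=-5/9, mR=-1/18
obs B: pose=(-6,7,E) → sL=5/4, sR=8/5, mL=-9/20, mR=7/40
sensor matrix S = [[1, 8/9], [5/4, 8/5]]; det S = 22/45
solve [mL_A; mL_B] = S·[w00; w01] and [mR_A; mR_B] = S·[w10; w11]:
  w00 = -1, w01 = 1/2, w10 = -1/2, w11 = 1/2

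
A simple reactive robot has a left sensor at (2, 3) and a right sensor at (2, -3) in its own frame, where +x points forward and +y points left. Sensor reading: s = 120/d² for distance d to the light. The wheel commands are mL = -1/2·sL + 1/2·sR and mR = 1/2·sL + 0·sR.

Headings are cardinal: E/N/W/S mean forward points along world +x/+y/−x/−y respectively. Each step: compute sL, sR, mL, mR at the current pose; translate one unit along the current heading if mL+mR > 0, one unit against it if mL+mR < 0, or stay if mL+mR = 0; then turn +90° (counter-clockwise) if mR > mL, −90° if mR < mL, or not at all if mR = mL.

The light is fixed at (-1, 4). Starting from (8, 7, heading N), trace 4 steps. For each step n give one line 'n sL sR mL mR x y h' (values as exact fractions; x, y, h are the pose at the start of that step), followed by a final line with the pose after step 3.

0 120/61 120/169 -6480/10309 60/61 8 7 N
1 12/5 60/49 -144/245 6/5 8 8 W
2 24/25 120/29 1152/725 12/25 7 8 S
3 10/3 5/3 -5/6 5/3 7 7 W
final 6 7 S

n=0: pose=(8,7,N); sL=120/61, sR=120/169; mL=-6480/10309, mR=60/61; mL+mR=60/169 → advance +1; mR−mL=16620/10309 → turn +1·90°
n=1: pose=(8,8,W); sL=12/5, sR=60/49; mL=-144/245, mR=6/5; mL+mR=30/49 → advance +1; mR−mL=438/245 → turn +1·90°
n=2: pose=(7,8,S); sL=24/25, sR=120/29; mL=1152/725, mR=12/25; mL+mR=60/29 → advance +1; mR−mL=-804/725 → turn -1·90°
n=3: pose=(7,7,W); sL=10/3, sR=5/3; mL=-5/6, mR=5/3; mL+mR=5/6 → advance +1; mR−mL=5/2 → turn +1·90°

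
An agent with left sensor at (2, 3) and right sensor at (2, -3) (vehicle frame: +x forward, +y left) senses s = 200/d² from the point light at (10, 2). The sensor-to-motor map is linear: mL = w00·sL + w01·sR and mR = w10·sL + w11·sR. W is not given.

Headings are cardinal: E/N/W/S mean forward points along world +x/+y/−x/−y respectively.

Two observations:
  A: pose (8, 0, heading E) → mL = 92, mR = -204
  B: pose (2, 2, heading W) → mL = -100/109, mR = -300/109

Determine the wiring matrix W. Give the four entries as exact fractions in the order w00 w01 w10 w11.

1/2 -1 -1 -1/2

obs A: pose=(8,0,E) → sL=200, sR=8, mL=92, mR=-204
obs B: pose=(2,2,W) → sL=200/109, sR=200/109, mL=-100/109, mR=-300/109
sensor matrix S = [[200, 8], [200/109, 200/109]]; det S = 38400/109
solve [mL_A; mL_B] = S·[w00; w01] and [mR_A; mR_B] = S·[w10; w11]:
  w00 = 1/2, w01 = -1, w10 = -1, w11 = -1/2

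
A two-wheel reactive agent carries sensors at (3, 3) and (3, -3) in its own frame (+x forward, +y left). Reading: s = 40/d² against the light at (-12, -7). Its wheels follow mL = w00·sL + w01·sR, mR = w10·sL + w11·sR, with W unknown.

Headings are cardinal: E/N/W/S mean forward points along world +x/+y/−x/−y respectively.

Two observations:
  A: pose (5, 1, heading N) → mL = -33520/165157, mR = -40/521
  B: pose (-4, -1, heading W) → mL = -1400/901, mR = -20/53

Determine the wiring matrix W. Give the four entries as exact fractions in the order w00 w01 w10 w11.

obs A: pose=(5,1,N) → sL=40/317, sR=40/521, mL=-33520/165157, mR=-40/521
obs B: pose=(-4,-1,W) → sL=20/17, sR=20/53, mL=-1400/901, mR=-20/53
sensor matrix S = [[40/317, 40/521], [20/17, 20/53]]; det S = -6355200/148806457
solve [mL_A; mL_B] = S·[w00; w01] and [mR_A; mR_B] = S·[w10; w11]:
  w00 = -1, w01 = -1, w10 = 0, w11 = -1

-1 -1 0 -1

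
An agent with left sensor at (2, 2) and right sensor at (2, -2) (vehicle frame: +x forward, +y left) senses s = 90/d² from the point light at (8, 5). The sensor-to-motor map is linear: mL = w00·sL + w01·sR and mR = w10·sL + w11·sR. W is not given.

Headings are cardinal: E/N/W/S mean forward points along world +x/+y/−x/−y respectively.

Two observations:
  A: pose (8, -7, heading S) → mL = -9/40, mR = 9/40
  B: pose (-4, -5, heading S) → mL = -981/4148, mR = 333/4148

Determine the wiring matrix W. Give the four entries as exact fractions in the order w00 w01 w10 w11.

obs A: pose=(8,-7,S) → sL=9/20, sR=9/20, mL=-9/40, mR=9/40
obs B: pose=(-4,-5,S) → sL=45/122, sR=9/34, mL=-981/4148, mR=333/4148
sensor matrix S = [[9/20, 9/20], [45/122, 9/34]]; det S = -243/5185
solve [mL_A; mL_B] = S·[w00; w01] and [mR_A; mR_B] = S·[w10; w11]:
  w00 = -1, w01 = 1/2, w10 = -1/2, w11 = 1

-1 1/2 -1/2 1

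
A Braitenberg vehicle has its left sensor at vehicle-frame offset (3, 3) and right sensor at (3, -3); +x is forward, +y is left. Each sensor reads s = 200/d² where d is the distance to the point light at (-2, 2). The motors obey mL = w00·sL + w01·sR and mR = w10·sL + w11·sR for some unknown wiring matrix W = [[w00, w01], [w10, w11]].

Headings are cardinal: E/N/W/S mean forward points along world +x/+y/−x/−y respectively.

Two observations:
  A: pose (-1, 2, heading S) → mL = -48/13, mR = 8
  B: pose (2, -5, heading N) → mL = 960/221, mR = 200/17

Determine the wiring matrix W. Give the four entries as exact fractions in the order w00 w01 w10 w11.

1/2 -1/2 1 0

obs A: pose=(-1,2,S) → sL=8, sR=200/13, mL=-48/13, mR=8
obs B: pose=(2,-5,N) → sL=200/17, sR=40/13, mL=960/221, mR=200/17
sensor matrix S = [[8, 200/13], [200/17, 40/13]]; det S = -34560/221
solve [mL_A; mL_B] = S·[w00; w01] and [mR_A; mR_B] = S·[w10; w11]:
  w00 = 1/2, w01 = -1/2, w10 = 1, w11 = 0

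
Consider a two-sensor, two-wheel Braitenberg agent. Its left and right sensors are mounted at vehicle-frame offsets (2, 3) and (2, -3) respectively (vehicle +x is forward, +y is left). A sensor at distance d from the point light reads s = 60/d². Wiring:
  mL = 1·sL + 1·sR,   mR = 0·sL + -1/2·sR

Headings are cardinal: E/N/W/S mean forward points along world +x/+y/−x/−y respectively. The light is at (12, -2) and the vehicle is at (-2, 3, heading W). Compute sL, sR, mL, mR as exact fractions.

3/13 3/16 87/208 -3/32

left sensor world pos  = (-4, 0); dL² = 260
right sensor world pos = (-4, 6); dR² = 320
sL = 60/260 = 3/13
sR = 60/320 = 3/16
mL = 1·sL + 1·sR = 87/208
mR = 0·sL + -1/2·sR = -3/32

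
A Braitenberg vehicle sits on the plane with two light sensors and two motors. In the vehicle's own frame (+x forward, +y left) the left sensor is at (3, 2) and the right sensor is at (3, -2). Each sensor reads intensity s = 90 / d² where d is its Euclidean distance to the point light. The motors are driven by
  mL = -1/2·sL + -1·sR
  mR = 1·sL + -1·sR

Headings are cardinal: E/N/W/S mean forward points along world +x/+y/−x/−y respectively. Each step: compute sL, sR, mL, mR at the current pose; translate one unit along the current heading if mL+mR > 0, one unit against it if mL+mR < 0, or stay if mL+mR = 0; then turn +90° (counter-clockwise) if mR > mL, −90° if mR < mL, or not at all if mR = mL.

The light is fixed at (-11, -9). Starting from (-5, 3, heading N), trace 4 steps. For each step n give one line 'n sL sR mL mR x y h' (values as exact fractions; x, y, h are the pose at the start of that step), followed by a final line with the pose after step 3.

n=0: pose=(-5,3,N); sL=90/241, sR=90/289; mL=-34695/69649, mR=4320/69649; mL+mR=-30375/69649 → advance -1; mR−mL=135/241 → turn +1·90°
n=1: pose=(-5,2,W); sL=1, sR=45/89; mL=-179/178, mR=44/89; mL+mR=-91/178 → advance -1; mR−mL=3/2 → turn +1·90°
n=2: pose=(-4,2,S); sL=18/29, sR=90/89; mL=-3411/2581, mR=-1008/2581; mL+mR=-4419/2581 → advance -1; mR−mL=27/29 → turn +1·90°
n=3: pose=(-4,3,E); sL=45/148, sR=9/20; mL=-891/1480, mR=-27/185; mL+mR=-1107/1480 → advance -1; mR−mL=135/296 → turn +1·90°

0 90/241 90/289 -34695/69649 4320/69649 -5 3 N
1 1 45/89 -179/178 44/89 -5 2 W
2 18/29 90/89 -3411/2581 -1008/2581 -4 2 S
3 45/148 9/20 -891/1480 -27/185 -4 3 E
final -5 3 N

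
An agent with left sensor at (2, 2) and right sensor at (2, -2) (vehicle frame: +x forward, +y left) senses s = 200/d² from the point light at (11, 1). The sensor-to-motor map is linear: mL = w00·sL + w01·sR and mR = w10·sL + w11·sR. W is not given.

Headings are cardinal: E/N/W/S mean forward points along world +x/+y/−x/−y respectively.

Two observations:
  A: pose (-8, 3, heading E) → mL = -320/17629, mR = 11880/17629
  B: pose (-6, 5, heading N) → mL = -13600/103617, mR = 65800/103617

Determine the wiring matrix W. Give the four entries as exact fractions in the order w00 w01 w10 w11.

obs A: pose=(-8,3,E) → sL=40/61, sR=200/289, mL=-320/17629, mR=11880/17629
obs B: pose=(-6,5,N) → sL=200/397, sR=200/261, mL=-13600/103617, mR=65800/103617
sensor matrix S = [[40/61, 200/289], [200/397, 200/261]]; det S = 281024000/1826664093
solve [mL_A; mL_B] = S·[w00; w01] and [mR_A; mR_B] = S·[w10; w11]:
  w00 = 1/2, w01 = -1/2, w10 = 1/2, w11 = 1/2

1/2 -1/2 1/2 1/2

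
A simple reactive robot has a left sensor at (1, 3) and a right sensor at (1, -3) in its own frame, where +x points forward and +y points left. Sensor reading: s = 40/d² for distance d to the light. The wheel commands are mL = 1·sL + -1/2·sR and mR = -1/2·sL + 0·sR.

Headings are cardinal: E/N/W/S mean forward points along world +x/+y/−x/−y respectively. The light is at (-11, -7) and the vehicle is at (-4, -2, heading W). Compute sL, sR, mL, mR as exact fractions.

1 2/5 4/5 -1/2

left sensor world pos  = (-5, -5); dL² = 40
right sensor world pos = (-5, 1); dR² = 100
sL = 40/40 = 1
sR = 40/100 = 2/5
mL = 1·sL + -1/2·sR = 4/5
mR = -1/2·sL + 0·sR = -1/2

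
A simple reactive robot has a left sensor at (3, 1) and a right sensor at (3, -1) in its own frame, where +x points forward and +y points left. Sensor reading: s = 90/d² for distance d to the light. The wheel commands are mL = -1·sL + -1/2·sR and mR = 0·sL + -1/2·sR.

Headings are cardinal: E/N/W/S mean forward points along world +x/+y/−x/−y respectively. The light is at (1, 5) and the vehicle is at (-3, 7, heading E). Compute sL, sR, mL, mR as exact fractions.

left sensor world pos  = (0, 8); dL² = 10
right sensor world pos = (0, 6); dR² = 2
sL = 90/10 = 9
sR = 90/2 = 45
mL = -1·sL + -1/2·sR = -63/2
mR = 0·sL + -1/2·sR = -45/2

9 45 -63/2 -45/2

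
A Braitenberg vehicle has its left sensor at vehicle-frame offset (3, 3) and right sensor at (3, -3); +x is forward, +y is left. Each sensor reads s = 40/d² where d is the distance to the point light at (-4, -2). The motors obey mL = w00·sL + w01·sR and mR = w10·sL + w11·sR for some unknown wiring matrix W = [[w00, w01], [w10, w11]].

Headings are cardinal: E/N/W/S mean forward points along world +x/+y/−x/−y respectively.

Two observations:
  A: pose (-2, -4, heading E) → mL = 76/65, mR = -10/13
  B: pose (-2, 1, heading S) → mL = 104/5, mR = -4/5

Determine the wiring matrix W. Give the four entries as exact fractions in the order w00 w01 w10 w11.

obs A: pose=(-2,-4,E) → sL=20/13, sR=4/5, mL=76/65, mR=-10/13
obs B: pose=(-2,1,S) → sL=8/5, sR=40, mL=104/5, mR=-4/5
sensor matrix S = [[20/13, 4/5], [8/5, 40]]; det S = 19584/325
solve [mL_A; mL_B] = S·[w00; w01] and [mR_A; mR_B] = S·[w10; w11]:
  w00 = 1/2, w01 = 1/2, w10 = -1/2, w11 = 0

1/2 1/2 -1/2 0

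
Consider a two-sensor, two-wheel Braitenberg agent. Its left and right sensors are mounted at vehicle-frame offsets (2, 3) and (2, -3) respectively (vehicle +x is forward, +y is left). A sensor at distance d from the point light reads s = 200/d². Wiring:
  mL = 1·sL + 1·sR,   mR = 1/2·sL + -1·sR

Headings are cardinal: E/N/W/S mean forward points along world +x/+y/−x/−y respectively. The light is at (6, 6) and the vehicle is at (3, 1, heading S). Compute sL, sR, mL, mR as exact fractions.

left sensor world pos  = (6, -1); dL² = 49
right sensor world pos = (0, -1); dR² = 85
sL = 200/49 = 200/49
sR = 200/85 = 40/17
mL = 1·sL + 1·sR = 5360/833
mR = 1/2·sL + -1·sR = -260/833

200/49 40/17 5360/833 -260/833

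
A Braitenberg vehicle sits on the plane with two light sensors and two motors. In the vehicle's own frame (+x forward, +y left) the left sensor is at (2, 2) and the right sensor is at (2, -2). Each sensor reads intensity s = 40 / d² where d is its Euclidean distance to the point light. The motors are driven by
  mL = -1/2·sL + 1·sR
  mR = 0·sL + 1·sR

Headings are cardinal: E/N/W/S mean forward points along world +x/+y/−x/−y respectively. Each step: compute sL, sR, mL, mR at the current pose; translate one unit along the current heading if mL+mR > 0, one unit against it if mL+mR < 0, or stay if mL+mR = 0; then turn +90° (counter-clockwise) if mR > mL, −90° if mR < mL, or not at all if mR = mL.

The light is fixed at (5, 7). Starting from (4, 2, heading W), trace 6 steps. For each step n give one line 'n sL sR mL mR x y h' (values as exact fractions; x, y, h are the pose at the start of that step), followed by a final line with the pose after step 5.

n=0: pose=(4,2,W); sL=20/29, sR=20/9; mL=490/261, mR=20/9; mL+mR=1070/261 → advance +1; mR−mL=10/29 → turn +1·90°
n=1: pose=(3,2,S); sL=40/49, sR=8/13; mL=132/637, mR=8/13; mL+mR=524/637 → advance +1; mR−mL=20/49 → turn +1·90°
n=2: pose=(3,1,E); sL=5/2, sR=5/8; mL=-5/8, mR=5/8; mL+mR=0 → advance +0; mR−mL=5/4 → turn +1·90°
n=3: pose=(3,1,N); sL=5/4, sR=5/2; mL=15/8, mR=5/2; mL+mR=35/8 → advance +1; mR−mL=5/8 → turn +1·90°
n=4: pose=(3,2,W); sL=8/13, sR=8/5; mL=84/65, mR=8/5; mL+mR=188/65 → advance +1; mR−mL=4/13 → turn +1·90°
n=5: pose=(2,2,S); sL=4/5, sR=20/37; mL=26/185, mR=20/37; mL+mR=126/185 → advance +1; mR−mL=2/5 → turn +1·90°

0 20/29 20/9 490/261 20/9 4 2 W
1 40/49 8/13 132/637 8/13 3 2 S
2 5/2 5/8 -5/8 5/8 3 1 E
3 5/4 5/2 15/8 5/2 3 1 N
4 8/13 8/5 84/65 8/5 3 2 W
5 4/5 20/37 26/185 20/37 2 2 S
final 2 1 E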